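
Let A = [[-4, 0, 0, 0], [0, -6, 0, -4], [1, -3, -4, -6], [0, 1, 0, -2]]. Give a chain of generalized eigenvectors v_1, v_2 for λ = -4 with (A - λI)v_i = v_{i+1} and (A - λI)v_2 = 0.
We seek v_1 ∈ ker((A + 4I)^2) \ ker(A + 4I), then set v_{i+1} = (A + 4I) v_i.

One such chain is v_1 = [[1, 3, 2, -1]]^T, v_2 = [[0, -2, -2, 1]]^T. Check: (A + 4I) v_2 = [[0, 0, 0, 0]]^T = 0.

v_1 = [[1, 3, 2, -1]]^T, v_2 = [[0, -2, -2, 1]]^T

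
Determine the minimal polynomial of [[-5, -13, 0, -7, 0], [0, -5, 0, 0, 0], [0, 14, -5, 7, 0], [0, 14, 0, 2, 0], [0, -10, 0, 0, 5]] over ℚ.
m_A(x) = (x - 5)(x - 2)(x + 5)^2

The characteristic polynomial factors as (x - 5)(x - 2)(x + 5)^3. The minimal polynomial is ∏(x - λ)^{k_λ} where k_λ is the size of the largest Jordan block at λ.

For λ = -5: rank(A + 5I) = 3, and the largest Jordan block has size 2 (the smallest k with rank((A + 5I)^k) = rank((A + 5I)^(k+1))).
For λ = 2: rank(A - 2I) = 4, and the largest Jordan block has size 1 (the smallest k with rank((A - 2I)^k) = rank((A - 2I)^(k+1))).
For λ = 5: rank(A - 5I) = 4, and the largest Jordan block has size 1 (the smallest k with rank((A - 5I)^k) = rank((A - 5I)^(k+1))).

So m_A(x) = (x - 5)(x - 2)(x + 5)^2.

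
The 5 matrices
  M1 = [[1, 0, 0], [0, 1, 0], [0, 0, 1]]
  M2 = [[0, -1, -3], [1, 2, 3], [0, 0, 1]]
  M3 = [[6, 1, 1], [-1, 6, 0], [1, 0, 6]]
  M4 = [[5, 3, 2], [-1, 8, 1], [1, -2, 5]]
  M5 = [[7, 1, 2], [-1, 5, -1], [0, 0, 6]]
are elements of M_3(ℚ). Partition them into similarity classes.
3 classes: {M1}, {M2}, {M3, M4, M5}

Characteristic polynomials: χ_{M1} = (x - 1)^3, χ_{M2} = (x - 1)^3, χ_{M3} = (x - 6)^3, χ_{M4} = (x - 6)^3, χ_{M5} = (x - 6)^3.

{M1}: invariant factors x - 1, x - 1, x - 1.

{M2}: invariant factors x - 1, (x - 1)^2.

{M3, M4, M5}: invariant factors (x - 6)^3.

Matrices are similar if and only if their invariant-factor lists agree; the partition into similarity classes is {M1}, {M2}, {M3, M4, M5}.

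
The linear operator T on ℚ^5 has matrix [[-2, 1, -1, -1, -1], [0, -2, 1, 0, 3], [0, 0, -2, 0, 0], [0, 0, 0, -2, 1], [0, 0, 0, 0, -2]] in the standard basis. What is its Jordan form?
The characteristic polynomial is det(xI - A) = (x + 2)^5, so the eigenvalues are -2 (algebraic multiplicity 5).

For λ = -2: rank(A + 2I) = 3, rank((A + 2I)^2) = 1, rank((A + 2I)^3) = 0. The eigenspace has dimension 5 - 3 = 2, so there are 2 Jordan blocks; the rank sequence gives block sizes [3, 2].

Assembling the blocks gives the Jordan form J above.

J = [[-2, 1, 0, 0, 0], [0, -2, 1, 0, 0], [0, 0, -2, 0, 0], [0, 0, 0, -2, 1], [0, 0, 0, 0, -2]]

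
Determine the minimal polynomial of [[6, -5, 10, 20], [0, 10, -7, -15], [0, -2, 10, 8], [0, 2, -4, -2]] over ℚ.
The characteristic polynomial factors as (x - 6)^4. The minimal polynomial is ∏(x - λ)^{k_λ} where k_λ is the size of the largest Jordan block at λ.

For λ = 6: rank(A - 6I) = 2, and the largest Jordan block has size 3 (the smallest k with rank((A - 6I)^k) = rank((A - 6I)^(k+1))).

So m_A(x) = (x - 6)^3.

m_A(x) = (x - 6)^3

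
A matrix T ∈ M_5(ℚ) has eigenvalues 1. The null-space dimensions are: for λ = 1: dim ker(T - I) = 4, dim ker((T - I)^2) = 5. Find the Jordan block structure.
Jordan blocks: (1, 2), (1, 1), (1, 1), (1, 1)

λ = 1: successive nullity increments [4, 1] count blocks of size ≥ k; block sizes are [2, 1, 1, 1].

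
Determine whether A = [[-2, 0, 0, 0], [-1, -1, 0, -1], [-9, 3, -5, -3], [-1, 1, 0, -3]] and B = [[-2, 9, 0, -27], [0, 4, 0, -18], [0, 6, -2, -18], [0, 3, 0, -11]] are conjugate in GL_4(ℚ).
Both have characteristic polynomial (x + 2)^3(x + 5), but the minimal polynomial of A is (x + 2)^2(x + 5) while the minimal polynomial of B is (x + 2)(x + 5). The minimal polynomial is a similarity invariant, so A and B are not similar.

No.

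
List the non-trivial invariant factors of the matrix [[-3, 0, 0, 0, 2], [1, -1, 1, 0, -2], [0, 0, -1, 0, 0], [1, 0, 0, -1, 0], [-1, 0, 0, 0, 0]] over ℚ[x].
(x + 1)^2, (x + 1)^2(x + 2)

The Jordan structure of A has elementary divisors (x + 2), (x + 1)^2, (x + 1)^2. Arranging the block sizes at each eigenvalue in decreasing order and taking row products gives the invariant factors.

Invariant factors (smallest first, each dividing the next): (x + 1)^2, (x + 1)^2(x + 2).

Check: the last factor (x + 1)^2(x + 2) is the minimal polynomial, and the product (x + 1)^4(x + 2) is the characteristic polynomial.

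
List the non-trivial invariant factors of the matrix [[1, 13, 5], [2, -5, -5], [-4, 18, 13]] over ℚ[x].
The Jordan structure of A has elementary divisors (x - 3)^3. Arranging the block sizes at each eigenvalue in decreasing order and taking row products gives the invariant factors.

Invariant factors (smallest first, each dividing the next): (x - 3)^3.

Check: the last factor (x - 3)^3 is the minimal polynomial, and the product (x - 3)^3 is the characteristic polynomial.

(x - 3)^3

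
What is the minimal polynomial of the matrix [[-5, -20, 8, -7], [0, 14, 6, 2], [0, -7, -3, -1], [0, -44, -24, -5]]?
The characteristic polynomial factors as x(x - 3)^2(x + 5). The minimal polynomial is ∏(x - λ)^{k_λ} where k_λ is the size of the largest Jordan block at λ.

For λ = -5: rank(A + 5I) = 3, and the largest Jordan block has size 1 (the smallest k with rank((A + 5I)^k) = rank((A + 5I)^(k+1))).
For λ = 0: rank(A) = 3, and the largest Jordan block has size 1 (the smallest k with rank(A^k) = rank(A^(k+1))).
For λ = 3: rank(A - 3I) = 3, and the largest Jordan block has size 2 (the smallest k with rank((A - 3I)^k) = rank((A - 3I)^(k+1))).

So m_A(x) = x(x - 3)^2(x + 5).

m_A(x) = x(x - 3)^2(x + 5)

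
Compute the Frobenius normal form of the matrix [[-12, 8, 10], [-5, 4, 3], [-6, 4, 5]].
The invariant factors of A (the non-unit diagonal entries of the Smith normal form of xI - A over ℚ[x]) are x^2(x + 3), each dividing the next. The characteristic polynomial is their product, x^2(x + 3).

The rational canonical form is the block-diagonal matrix of companion matrices C(f_i):
R = [[0, 0, 0], [1, 0, 0], [0, 1, -3]].

R = [[0, 0, 0], [1, 0, 0], [0, 1, -3]]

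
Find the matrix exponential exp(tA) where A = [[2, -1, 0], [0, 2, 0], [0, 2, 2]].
A has Jordan form J = [[2, 1, 0], [0, 2, 0], [0, 0, 2]] with A = PJP^{-1}, so e^{tA} = P e^{tJ} P^{-1}.

For a Jordan block J_k(λ), e^{tJ_k(λ)} = e^{λt} · (I + tN + t^2 N^2/2! + ... + t^{k-1} N^{k-1}/(k-1)!) where N is the nilpotent superdiagonal part.

Assembling the blocks and conjugating back gives the entries of e^{tA} as shown above.

e^{tA} = [[e^{2*t}, -t*e^{2*t}, 0], [0, e^{2*t}, 0], [0, 2*t*e^{2*t}, e^{2*t}]]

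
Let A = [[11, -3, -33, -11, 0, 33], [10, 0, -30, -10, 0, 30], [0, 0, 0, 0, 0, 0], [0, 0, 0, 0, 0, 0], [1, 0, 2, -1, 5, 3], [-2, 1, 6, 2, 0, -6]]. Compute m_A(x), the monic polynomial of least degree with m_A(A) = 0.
The characteristic polynomial factors as x^4(x - 5)^2. The minimal polynomial is ∏(x - λ)^{k_λ} where k_λ is the size of the largest Jordan block at λ.

For λ = 0: rank(A) = 3, and the largest Jordan block has size 2 (the smallest k with rank(A^k) = rank(A^(k+1))).
For λ = 5: rank(A - 5I) = 5, and the largest Jordan block has size 2 (the smallest k with rank((A - 5I)^k) = rank((A - 5I)^(k+1))).

So m_A(x) = x^2(x - 5)^2.

m_A(x) = x^2(x - 5)^2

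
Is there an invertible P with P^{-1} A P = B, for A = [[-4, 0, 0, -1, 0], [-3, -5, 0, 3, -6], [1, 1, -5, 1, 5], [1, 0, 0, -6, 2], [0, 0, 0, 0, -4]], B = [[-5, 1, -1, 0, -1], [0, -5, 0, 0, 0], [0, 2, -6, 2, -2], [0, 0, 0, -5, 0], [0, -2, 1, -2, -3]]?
Both have characteristic polynomial (x + 4)(x + 5)^4, but the minimal polynomial of A is (x + 4)(x + 5)^3 while the minimal polynomial of B is (x + 4)(x + 5)^2. The minimal polynomial is a similarity invariant, so A and B are not similar.

No.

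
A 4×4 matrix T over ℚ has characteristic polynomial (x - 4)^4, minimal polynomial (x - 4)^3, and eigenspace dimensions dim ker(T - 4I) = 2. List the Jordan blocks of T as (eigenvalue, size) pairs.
Jordan blocks: (4, 3), (4, 1)

λ = 4: algebraic multiplicity 4 (exponent in χ_T), largest block size 3 (exponent in m_T), 2 blocks (geometric multiplicity). These force block sizes [3, 1].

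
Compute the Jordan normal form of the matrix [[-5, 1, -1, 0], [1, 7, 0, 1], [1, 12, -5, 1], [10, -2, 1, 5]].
J = [[-5, 1, 0, 0], [0, -5, 0, 0], [0, 0, 6, 1], [0, 0, 0, 6]]

The characteristic polynomial is det(xI - A) = (x - 6)^2(x + 5)^2, so the eigenvalues are -5 (algebraic multiplicity 2), 6 (algebraic multiplicity 2).

For λ = -5: rank(A + 5I) = 3, rank((A + 5I)^2) = 2. The eigenspace has dimension 4 - 3 = 1, so there is 1 Jordan block; the rank sequence gives block sizes [2].

For λ = 6: rank(A - 6I) = 3, rank((A - 6I)^2) = 2. The eigenspace has dimension 4 - 3 = 1, so there is 1 Jordan block; the rank sequence gives block sizes [2].

Assembling the blocks gives the Jordan form J above.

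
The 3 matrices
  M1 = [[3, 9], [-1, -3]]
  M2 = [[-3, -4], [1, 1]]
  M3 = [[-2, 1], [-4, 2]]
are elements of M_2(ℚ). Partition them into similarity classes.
Characteristic polynomials: χ_{M1} = x^2, χ_{M2} = (x + 1)^2, χ_{M3} = x^2.

{M1, M3}: invariant factors x^2.

{M2}: invariant factors (x + 1)^2.

Matrices are similar if and only if their invariant-factor lists agree; the partition into similarity classes is {M1, M3}, {M2}.

2 classes: {M1, M3}, {M2}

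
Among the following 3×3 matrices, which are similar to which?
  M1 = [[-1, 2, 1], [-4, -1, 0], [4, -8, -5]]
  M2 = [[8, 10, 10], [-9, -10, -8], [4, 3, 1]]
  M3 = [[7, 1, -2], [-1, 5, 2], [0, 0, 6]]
3 classes: {M1}, {M2}, {M3}

Characteristic polynomials: χ_{M1} = (x + 1)(x + 3)^2, χ_{M2} = (x - 3)(x + 2)^2, χ_{M3} = (x - 6)^3.

{M1}: invariant factors (x + 1)(x + 3)^2.

{M2}: invariant factors (x - 3)(x + 2)^2.

{M3}: invariant factors x - 6, (x - 6)^2.

Matrices are similar if and only if their invariant-factor lists agree; the partition into similarity classes is {M1}, {M2}, {M3}.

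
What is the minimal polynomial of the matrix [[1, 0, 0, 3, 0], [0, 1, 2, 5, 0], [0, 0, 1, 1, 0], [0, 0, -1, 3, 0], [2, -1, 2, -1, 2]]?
The characteristic polynomial factors as (x - 2)^3(x - 1)^2. The minimal polynomial is ∏(x - λ)^{k_λ} where k_λ is the size of the largest Jordan block at λ.

For λ = 1: rank(A - I) = 3, and the largest Jordan block has size 1 (the smallest k with rank((A - I)^k) = rank((A - I)^(k+1))).
For λ = 2: rank(A - 2I) = 3, and the largest Jordan block has size 2 (the smallest k with rank((A - 2I)^k) = rank((A - 2I)^(k+1))).

So m_A(x) = (x - 2)^2(x - 1).

m_A(x) = (x - 2)^2(x - 1)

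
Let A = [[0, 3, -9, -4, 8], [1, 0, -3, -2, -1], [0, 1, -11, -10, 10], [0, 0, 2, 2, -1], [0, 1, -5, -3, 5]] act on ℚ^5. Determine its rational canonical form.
R = [[0, 0, 0, 0, -12], [1, 0, 0, 0, 0], [0, 1, 0, 0, 9], [0, 0, 1, 0, -1], [0, 0, 0, 1, -4]]

The invariant factors of A (the non-unit diagonal entries of the Smith normal form of xI - A over ℚ[x]) are (x + 2)^2(x^3 - 3x + 3), each dividing the next. The characteristic polynomial is their product, (x + 2)^2(x^3 - 3x + 3).

The rational canonical form is the block-diagonal matrix of companion matrices C(f_i):
R = [[0, 0, 0, 0, -12], [1, 0, 0, 0, 0], [0, 1, 0, 0, 9], [0, 0, 1, 0, -1], [0, 0, 0, 1, -4]].

Note the characteristic polynomial does not split into linear factors over ℚ, so A has no Jordan form over ℚ; the rational canonical form exists over any field.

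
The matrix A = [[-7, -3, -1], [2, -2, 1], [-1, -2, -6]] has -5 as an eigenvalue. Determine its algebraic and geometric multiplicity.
algebraic multiplicity 3, geometric multiplicity 1

The characteristic polynomial is (x + 5)^3, so the factor x + 5 appears with exponent 3: the algebraic multiplicity is 3.

rank(A + 5I) = 2, so the eigenspace has dimension 3 - 2 = 1: the geometric multiplicity is 1.

Since 1 < 3, A is not diagonalizable.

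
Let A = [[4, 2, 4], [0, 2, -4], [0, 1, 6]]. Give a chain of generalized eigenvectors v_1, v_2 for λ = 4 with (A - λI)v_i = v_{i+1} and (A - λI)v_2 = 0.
We seek v_1 ∈ ker((A - 4I)^2) \ ker(A - 4I), then set v_{i+1} = (A - 4I) v_i.

One such chain is v_1 = [[1, 1, -1]]^T, v_2 = [[-2, 2, -1]]^T. Check: (A - 4I) v_2 = [[0, 0, 0]]^T = 0.

v_1 = [[1, 1, -1]]^T, v_2 = [[-2, 2, -1]]^T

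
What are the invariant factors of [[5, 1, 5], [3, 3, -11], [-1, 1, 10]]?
(x - 6)^3

The Jordan structure of A has elementary divisors (x - 6)^3. Arranging the block sizes at each eigenvalue in decreasing order and taking row products gives the invariant factors.

Invariant factors (smallest first, each dividing the next): (x - 6)^3.

Check: the last factor (x - 6)^3 is the minimal polynomial, and the product (x - 6)^3 is the characteristic polynomial.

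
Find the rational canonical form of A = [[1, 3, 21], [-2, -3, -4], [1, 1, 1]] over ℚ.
R = [[0, 0, 16], [1, 0, 16], [0, 1, -1]]

The invariant factors of A (the non-unit diagonal entries of the Smith normal form of xI - A over ℚ[x]) are (x - 4)(x + 1)(x + 4), each dividing the next. The characteristic polynomial is their product, (x - 4)(x + 1)(x + 4).

The rational canonical form is the block-diagonal matrix of companion matrices C(f_i):
R = [[0, 0, 16], [1, 0, 16], [0, 1, -1]].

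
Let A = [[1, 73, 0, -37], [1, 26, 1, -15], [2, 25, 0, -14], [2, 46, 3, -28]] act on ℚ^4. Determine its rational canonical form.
The invariant factors of A (the non-unit diagonal entries of the Smith normal form of xI - A over ℚ[x]) are (x - 4)(x + 5)(x^2 - 2), each dividing the next. The characteristic polynomial is their product, (x - 4)(x + 5)(x^2 - 2).

The rational canonical form is the block-diagonal matrix of companion matrices C(f_i):
R = [[0, 0, 0, -40], [1, 0, 0, 2], [0, 1, 0, 22], [0, 0, 1, -1]].

Note the characteristic polynomial does not split into linear factors over ℚ, so A has no Jordan form over ℚ; the rational canonical form exists over any field.

R = [[0, 0, 0, -40], [1, 0, 0, 2], [0, 1, 0, 22], [0, 0, 1, -1]]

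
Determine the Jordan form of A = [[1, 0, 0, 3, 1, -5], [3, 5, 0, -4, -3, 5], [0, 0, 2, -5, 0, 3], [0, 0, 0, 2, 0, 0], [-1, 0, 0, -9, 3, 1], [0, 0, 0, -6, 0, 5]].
J = [[2, 1, 0, 0, 0, 0], [0, 2, 0, 0, 0, 0], [0, 0, 2, 1, 0, 0], [0, 0, 0, 2, 0, 0], [0, 0, 0, 0, 5, 1], [0, 0, 0, 0, 0, 5]]

The characteristic polynomial is det(xI - A) = (x - 5)^2(x - 2)^4, so the eigenvalues are 2 (algebraic multiplicity 4), 5 (algebraic multiplicity 2).

For λ = 2: rank(A - 2I) = 4, rank((A - 2I)^2) = 2. The eigenspace has dimension 6 - 4 = 2, so there are 2 Jordan blocks; the rank sequence gives block sizes [2, 2].

For λ = 5: rank(A - 5I) = 5, rank((A - 5I)^2) = 4. The eigenspace has dimension 6 - 5 = 1, so there is 1 Jordan block; the rank sequence gives block sizes [2].

Assembling the blocks gives the Jordan form J above.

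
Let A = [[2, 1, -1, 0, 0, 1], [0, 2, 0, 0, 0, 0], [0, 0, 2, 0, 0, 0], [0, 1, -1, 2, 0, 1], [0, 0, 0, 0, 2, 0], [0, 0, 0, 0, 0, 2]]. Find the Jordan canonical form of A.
The characteristic polynomial is det(xI - A) = (x - 2)^6, so the eigenvalues are 2 (algebraic multiplicity 6).

For λ = 2: rank(A - 2I) = 1, rank((A - 2I)^2) = 0. The eigenspace has dimension 6 - 1 = 5, so there are 5 Jordan blocks; the rank sequence gives block sizes [2, 1, 1, 1, 1].

Assembling the blocks gives the Jordan form J above.

J = [[2, 1, 0, 0, 0, 0], [0, 2, 0, 0, 0, 0], [0, 0, 2, 0, 0, 0], [0, 0, 0, 2, 0, 0], [0, 0, 0, 0, 2, 0], [0, 0, 0, 0, 0, 2]]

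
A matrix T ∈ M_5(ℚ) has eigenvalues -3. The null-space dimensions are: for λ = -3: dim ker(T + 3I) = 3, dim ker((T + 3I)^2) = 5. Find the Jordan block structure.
λ = -3: successive nullity increments [3, 2] count blocks of size ≥ k; block sizes are [2, 2, 1].

Jordan blocks: (-3, 2), (-3, 2), (-3, 1)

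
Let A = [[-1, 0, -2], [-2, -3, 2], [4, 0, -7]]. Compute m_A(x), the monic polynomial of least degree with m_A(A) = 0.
m_A(x) = (x + 3)(x + 5)

The characteristic polynomial factors as (x + 3)^2(x + 5). The minimal polynomial is ∏(x - λ)^{k_λ} where k_λ is the size of the largest Jordan block at λ.

For λ = -5: rank(A + 5I) = 2, and the largest Jordan block has size 1 (the smallest k with rank((A + 5I)^k) = rank((A + 5I)^(k+1))).
For λ = -3: rank(A + 3I) = 1, and the largest Jordan block has size 1 (the smallest k with rank((A + 3I)^k) = rank((A + 3I)^(k+1))).

So m_A(x) = (x + 3)(x + 5).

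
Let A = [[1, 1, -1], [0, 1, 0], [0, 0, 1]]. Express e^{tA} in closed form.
e^{tA} = [[e^{t}, t*e^{t}, -t*e^{t}], [0, e^{t}, 0], [0, 0, e^{t}]]

A has Jordan form J = [[1, 1, 0], [0, 1, 0], [0, 0, 1]] with A = PJP^{-1}, so e^{tA} = P e^{tJ} P^{-1}.

For a Jordan block J_k(λ), e^{tJ_k(λ)} = e^{λt} · (I + tN + t^2 N^2/2! + ... + t^{k-1} N^{k-1}/(k-1)!) where N is the nilpotent superdiagonal part.

Assembling the blocks and conjugating back gives the entries of e^{tA} as shown above.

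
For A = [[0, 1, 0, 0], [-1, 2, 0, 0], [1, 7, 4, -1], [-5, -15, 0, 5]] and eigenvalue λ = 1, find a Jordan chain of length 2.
v_1 = [[0, 1, -1, 5]]^T, v_2 = [[1, 1, -1, 5]]^T

We seek v_1 ∈ ker((A - I)^2) \ ker(A - I), then set v_{i+1} = (A - I) v_i.

One such chain is v_1 = [[0, 1, -1, 5]]^T, v_2 = [[1, 1, -1, 5]]^T. Check: (A - I) v_2 = [[0, 0, 0, 0]]^T = 0.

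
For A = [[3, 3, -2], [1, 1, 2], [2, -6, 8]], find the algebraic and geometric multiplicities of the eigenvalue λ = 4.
algebraic multiplicity 3, geometric multiplicity 2

The characteristic polynomial is (x - 4)^3, so the factor x - 4 appears with exponent 3: the algebraic multiplicity is 3.

rank(A - 4I) = 1, so the eigenspace has dimension 3 - 1 = 2: the geometric multiplicity is 2.

Since 2 < 3, A is not diagonalizable.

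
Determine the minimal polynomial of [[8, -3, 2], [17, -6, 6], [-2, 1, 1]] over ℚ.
m_A(x) = (x - 1)^3

The characteristic polynomial factors as (x - 1)^3. The minimal polynomial is ∏(x - λ)^{k_λ} where k_λ is the size of the largest Jordan block at λ.

For λ = 1: rank(A - I) = 2, and the largest Jordan block has size 3 (the smallest k with rank((A - I)^k) = rank((A - I)^(k+1))).

So m_A(x) = (x - 1)^3.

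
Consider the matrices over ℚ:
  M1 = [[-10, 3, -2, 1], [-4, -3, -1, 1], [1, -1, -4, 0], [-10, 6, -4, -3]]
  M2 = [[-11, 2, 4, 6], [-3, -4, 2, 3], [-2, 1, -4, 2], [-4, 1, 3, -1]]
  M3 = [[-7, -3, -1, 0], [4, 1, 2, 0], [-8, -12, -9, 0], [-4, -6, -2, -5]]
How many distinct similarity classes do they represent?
2 classes: {M1, M2}, {M3}

Characteristic polynomials: χ_{M1} = (x + 5)^4, χ_{M2} = (x + 5)^4, χ_{M3} = (x + 5)^4.

{M1, M2}: invariant factors x + 5, (x + 5)^3.

{M3}: invariant factors x + 5, x + 5, (x + 5)^2.

Matrices are similar if and only if their invariant-factor lists agree; the partition into similarity classes is {M1, M2}, {M3}.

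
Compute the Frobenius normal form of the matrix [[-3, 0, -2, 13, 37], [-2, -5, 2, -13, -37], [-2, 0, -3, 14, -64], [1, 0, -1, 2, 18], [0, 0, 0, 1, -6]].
The invariant factors of A (the non-unit diagonal entries of the Smith normal form of xI - A over ℚ[x]) are x + 5, x + 5, (x - 5)(x + 5)^2, each dividing the next. The characteristic polynomial is their product, (x - 5)(x + 5)^4.

The rational canonical form is the block-diagonal matrix of companion matrices C(f_i):
R = [[-5, 0, 0, 0, 0], [0, -5, 0, 0, 0], [0, 0, 0, 0, 125], [0, 0, 1, 0, 25], [0, 0, 0, 1, -5]].

R = [[-5, 0, 0, 0, 0], [0, -5, 0, 0, 0], [0, 0, 0, 0, 125], [0, 0, 1, 0, 25], [0, 0, 0, 1, -5]]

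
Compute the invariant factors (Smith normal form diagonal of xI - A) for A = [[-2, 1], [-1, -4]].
(x + 3)^2

The Jordan structure of A has elementary divisors (x + 3)^2. Arranging the block sizes at each eigenvalue in decreasing order and taking row products gives the invariant factors.

Invariant factors (smallest first, each dividing the next): (x + 3)^2.

Check: the last factor (x + 3)^2 is the minimal polynomial, and the product (x + 3)^2 is the characteristic polynomial.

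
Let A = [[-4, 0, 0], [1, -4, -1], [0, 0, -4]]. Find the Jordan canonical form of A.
J = [[-4, 1, 0], [0, -4, 0], [0, 0, -4]]

The characteristic polynomial is det(xI - A) = (x + 4)^3, so the eigenvalues are -4 (algebraic multiplicity 3).

For λ = -4: rank(A + 4I) = 1, rank((A + 4I)^2) = 0. The eigenspace has dimension 3 - 1 = 2, so there are 2 Jordan blocks; the rank sequence gives block sizes [2, 1].

Assembling the blocks gives the Jordan form J above.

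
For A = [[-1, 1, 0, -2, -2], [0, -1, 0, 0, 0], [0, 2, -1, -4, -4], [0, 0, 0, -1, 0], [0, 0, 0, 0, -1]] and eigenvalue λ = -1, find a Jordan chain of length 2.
We seek v_1 ∈ ker((A + I)^2) \ ker(A + I), then set v_{i+1} = (A + I) v_i.

One such chain is v_1 = [[1, 1, -1, 2, -2]]^T, v_2 = [[1, 0, 2, 0, 0]]^T. Check: (A + I) v_2 = [[0, 0, 0, 0, 0]]^T = 0.

v_1 = [[1, 1, -1, 2, -2]]^T, v_2 = [[1, 0, 2, 0, 0]]^T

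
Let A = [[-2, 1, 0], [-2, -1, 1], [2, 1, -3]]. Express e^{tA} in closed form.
e^{tA} = [[(1 - t^2)*e^{-2*t}, t*(t + 2)*e^{-2*t}/2, t^2*e^{-2*t}/2], [-2*t*e^{-2*t}, (t + 1)*e^{-2*t}, t*e^{-2*t}], [2*t*(1 - t)*e^{-2*t}, t*(t + 1)*e^{-2*t}, (t^2 - t + 1)*e^{-2*t}]]

A has Jordan form J = [[-2, 1, 0], [0, -2, 1], [0, 0, -2]] with A = PJP^{-1}, so e^{tA} = P e^{tJ} P^{-1}.

For a Jordan block J_k(λ), e^{tJ_k(λ)} = e^{λt} · (I + tN + t^2 N^2/2! + ... + t^{k-1} N^{k-1}/(k-1)!) where N is the nilpotent superdiagonal part.

Assembling the blocks and conjugating back gives the entries of e^{tA} as shown above.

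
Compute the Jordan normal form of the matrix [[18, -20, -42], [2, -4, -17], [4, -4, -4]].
J = [[-2, 0, 0], [0, 6, 1], [0, 0, 6]]

The characteristic polynomial is det(xI - A) = (x - 6)^2(x + 2), so the eigenvalues are -2 (algebraic multiplicity 1), 6 (algebraic multiplicity 2).

For λ = -2: algebraic multiplicity 1 gives one 1×1 block.

For λ = 6: rank(A - 6I) = 2, rank((A - 6I)^2) = 1. The eigenspace has dimension 3 - 2 = 1, so there is 1 Jordan block; the rank sequence gives block sizes [2].

Assembling the blocks gives the Jordan form J above.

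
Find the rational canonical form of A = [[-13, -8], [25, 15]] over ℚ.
R = [[0, -5], [1, 2]]

The invariant factors of A (the non-unit diagonal entries of the Smith normal form of xI - A over ℚ[x]) are x^2 - 2x + 5, each dividing the next. The characteristic polynomial is their product, x^2 - 2x + 5.

The rational canonical form is the block-diagonal matrix of companion matrices C(f_i):
R = [[0, -5], [1, 2]].

Note the characteristic polynomial does not split into linear factors over ℚ, so A has no Jordan form over ℚ; the rational canonical form exists over any field.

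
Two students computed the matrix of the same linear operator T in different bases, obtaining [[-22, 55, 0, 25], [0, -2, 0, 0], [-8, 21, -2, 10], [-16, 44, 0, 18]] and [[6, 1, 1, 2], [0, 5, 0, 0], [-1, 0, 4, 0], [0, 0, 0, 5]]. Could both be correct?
trace(A) = -8 but trace(B) = 20. The trace is a similarity invariant, so A and B are not similar.

No.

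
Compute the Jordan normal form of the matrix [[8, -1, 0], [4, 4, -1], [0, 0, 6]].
J = [[6, 1, 0], [0, 6, 1], [0, 0, 6]]

The characteristic polynomial is det(xI - A) = (x - 6)^3, so the eigenvalues are 6 (algebraic multiplicity 3).

For λ = 6: rank(A - 6I) = 2, rank((A - 6I)^2) = 1, rank((A - 6I)^3) = 0. The eigenspace has dimension 3 - 2 = 1, so there is 1 Jordan block; the rank sequence gives block sizes [3].

Assembling the blocks gives the Jordan form J above.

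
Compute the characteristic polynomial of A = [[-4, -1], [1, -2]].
χ_A(x) = (x + 3)^2

xI - A = [[x + 4, 1], [-1, x + 2]].

Expanding det(xI - A) along the first row:
det(xI - A) = + (x + 4)·det([[x + 2]]) - (1)·det([[-1]]).

Evaluating gives χ_A(x) = x^2 + 6x + 9 = (x + 3)^2.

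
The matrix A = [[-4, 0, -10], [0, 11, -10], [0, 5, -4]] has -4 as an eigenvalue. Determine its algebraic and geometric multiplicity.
algebraic multiplicity 1, geometric multiplicity 1

The characteristic polynomial is (x - 6)(x - 1)(x + 4), so the factor x + 4 appears with exponent 1: the algebraic multiplicity is 1.

rank(A + 4I) = 2, so the eigenspace has dimension 3 - 2 = 1: the geometric multiplicity is 1.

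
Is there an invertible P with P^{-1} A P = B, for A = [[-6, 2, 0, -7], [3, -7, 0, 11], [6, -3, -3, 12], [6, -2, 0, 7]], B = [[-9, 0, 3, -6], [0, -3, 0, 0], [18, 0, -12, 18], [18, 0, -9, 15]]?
No.

Both have characteristic polynomial x(x + 3)^3, but the minimal polynomial of A is x(x + 3)^2 while the minimal polynomial of B is x(x + 3). The minimal polynomial is a similarity invariant, so A and B are not similar.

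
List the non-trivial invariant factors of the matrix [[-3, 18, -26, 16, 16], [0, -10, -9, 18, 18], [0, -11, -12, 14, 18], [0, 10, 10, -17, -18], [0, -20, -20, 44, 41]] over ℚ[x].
x + 1, (x - 5)(x + 1)^2(x + 3)

The Jordan structure of A has elementary divisors (x + 3), (x + 1)^2, (x + 1), (x - 5). Arranging the block sizes at each eigenvalue in decreasing order and taking row products gives the invariant factors.

Invariant factors (smallest first, each dividing the next): x + 1, (x - 5)(x + 1)^2(x + 3).

Check: the last factor (x - 5)(x + 1)^2(x + 3) is the minimal polynomial, and the product (x - 5)(x + 1)^3(x + 3) is the characteristic polynomial.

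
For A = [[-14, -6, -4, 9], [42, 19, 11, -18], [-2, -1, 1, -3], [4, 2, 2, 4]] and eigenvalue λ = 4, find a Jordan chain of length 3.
We seek v_1 ∈ ker((A - 4I)^3) \ ker((A - 4I)^2), then set v_{i+1} = (A - 4I) v_i.

One such chain is v_1 = [[1, 0, -2, 1]]^T, v_2 = [[-1, 2, 1, 0]]^T, v_3 = [[2, -1, -3, 2]]^T. Check: (A - 4I) v_3 = [[0, 0, 0, 0]]^T = 0.

v_1 = [[1, 0, -2, 1]]^T, v_2 = [[-1, 2, 1, 0]]^T, v_3 = [[2, -1, -3, 2]]^T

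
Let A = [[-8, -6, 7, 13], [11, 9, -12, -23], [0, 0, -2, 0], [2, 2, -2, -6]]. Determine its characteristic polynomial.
xI - A = [[x + 8, 6, -7, -13], [-11, x - 9, 12, 23], [0, 0, x + 2, 0], [-2, -2, 2, x + 6]].

Expanding det(xI - A) along the first row:
det(xI - A) = + (x + 8)·det([[x - 9, 12, 23], [0, x + 2, 0], [-2, 2, x + 6]]) - (6)·det([[-11, 12, 23], [0, x + 2, 0], [-2, 2, x + 6]]) + (-7)·det([[-11, x - 9, 23], [0, 0, 0], [-2, -2, x + 6]]) - (-13)·det([[-11, x - 9, 12], [0, 0, x + 2], [-2, -2, 2]]).

Evaluating gives χ_A(x) = x^4 + 7x^3 + 18x^2 + 20x + 8 = (x + 1)(x + 2)^3.

χ_A(x) = (x + 1)(x + 2)^3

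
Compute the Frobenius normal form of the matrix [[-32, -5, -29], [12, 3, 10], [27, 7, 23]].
The invariant factors of A (the non-unit diagonal entries of the Smith normal form of xI - A over ℚ[x]) are (x + 5)(x^2 + x + 5), each dividing the next. The characteristic polynomial is their product, (x + 5)(x^2 + x + 5).

The rational canonical form is the block-diagonal matrix of companion matrices C(f_i):
R = [[0, 0, -25], [1, 0, -10], [0, 1, -6]].

Note the characteristic polynomial does not split into linear factors over ℚ, so A has no Jordan form over ℚ; the rational canonical form exists over any field.

R = [[0, 0, -25], [1, 0, -10], [0, 1, -6]]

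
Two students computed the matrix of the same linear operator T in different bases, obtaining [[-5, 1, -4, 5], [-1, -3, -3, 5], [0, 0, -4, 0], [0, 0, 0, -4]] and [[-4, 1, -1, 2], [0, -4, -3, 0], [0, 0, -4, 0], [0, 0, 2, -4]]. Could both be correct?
Yes.

Two matrices over a field are similar if and only if they have the same invariant factors.

Both A and B have characteristic polynomial (x + 4)^4 and minimal polynomial (x + 4)^3. Computing further, both have invariant factors x + 4, (x + 4)^3. Hence A and B are similar.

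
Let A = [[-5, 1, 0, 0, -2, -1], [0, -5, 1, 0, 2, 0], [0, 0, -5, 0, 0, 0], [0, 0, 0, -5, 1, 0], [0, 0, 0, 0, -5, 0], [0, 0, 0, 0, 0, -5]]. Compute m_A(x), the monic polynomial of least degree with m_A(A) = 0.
m_A(x) = (x + 5)^3

The characteristic polynomial factors as (x + 5)^6. The minimal polynomial is ∏(x - λ)^{k_λ} where k_λ is the size of the largest Jordan block at λ.

For λ = -5: rank(A + 5I) = 3, and the largest Jordan block has size 3 (the smallest k with rank((A + 5I)^k) = rank((A + 5I)^(k+1))).

So m_A(x) = (x + 5)^3.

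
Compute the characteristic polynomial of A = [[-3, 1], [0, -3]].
xI - A = [[x + 3, -1], [0, x + 3]].

Expanding det(xI - A) along the first row:
det(xI - A) = + (x + 3)·det([[x + 3]]) - (-1)·det([[0]]).

Evaluating gives χ_A(x) = x^2 + 6x + 9 = (x + 3)^2.

χ_A(x) = (x + 3)^2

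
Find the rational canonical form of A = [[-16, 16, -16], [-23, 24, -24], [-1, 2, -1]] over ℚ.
R = [[0, 0, -16], [1, 0, -8], [0, 1, 7]]

The invariant factors of A (the non-unit diagonal entries of the Smith normal form of xI - A over ℚ[x]) are (x - 4)^2(x + 1), each dividing the next. The characteristic polynomial is their product, (x - 4)^2(x + 1).

The rational canonical form is the block-diagonal matrix of companion matrices C(f_i):
R = [[0, 0, -16], [1, 0, -8], [0, 1, 7]].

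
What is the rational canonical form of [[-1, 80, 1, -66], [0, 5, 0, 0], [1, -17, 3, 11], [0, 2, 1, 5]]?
The invariant factors of A (the non-unit diagonal entries of the Smith normal form of xI - A over ℚ[x]) are x - 5, (x - 5)^2(x + 3), each dividing the next. The characteristic polynomial is their product, (x - 5)^3(x + 3).

The rational canonical form is the block-diagonal matrix of companion matrices C(f_i):
R = [[5, 0, 0, 0], [0, 0, 0, -75], [0, 1, 0, 5], [0, 0, 1, 7]].

R = [[5, 0, 0, 0], [0, 0, 0, -75], [0, 1, 0, 5], [0, 0, 1, 7]]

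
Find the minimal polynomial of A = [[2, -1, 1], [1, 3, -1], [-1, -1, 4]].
m_A(x) = (x - 3)^3

The characteristic polynomial factors as (x - 3)^3. The minimal polynomial is ∏(x - λ)^{k_λ} where k_λ is the size of the largest Jordan block at λ.

For λ = 3: rank(A - 3I) = 2, and the largest Jordan block has size 3 (the smallest k with rank((A - 3I)^k) = rank((A - 3I)^(k+1))).

So m_A(x) = (x - 3)^3.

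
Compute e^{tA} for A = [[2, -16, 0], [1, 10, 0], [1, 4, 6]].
e^{tA} = [[(1 - 4*t)*e^{6*t}, -16*t*e^{6*t}, 0], [t*e^{6*t}, (4*t + 1)*e^{6*t}, 0], [t*e^{6*t}, 4*t*e^{6*t}, e^{6*t}]]

A has Jordan form J = [[6, 1, 0], [0, 6, 0], [0, 0, 6]] with A = PJP^{-1}, so e^{tA} = P e^{tJ} P^{-1}.

For a Jordan block J_k(λ), e^{tJ_k(λ)} = e^{λt} · (I + tN + t^2 N^2/2! + ... + t^{k-1} N^{k-1}/(k-1)!) where N is the nilpotent superdiagonal part.

Assembling the blocks and conjugating back gives the entries of e^{tA} as shown above.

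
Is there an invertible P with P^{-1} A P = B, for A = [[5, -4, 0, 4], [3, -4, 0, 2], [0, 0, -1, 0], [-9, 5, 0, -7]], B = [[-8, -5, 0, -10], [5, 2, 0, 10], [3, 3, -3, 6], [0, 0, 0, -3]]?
trace(A) = -7 but trace(B) = -12. The trace is a similarity invariant, so A and B are not similar.

No.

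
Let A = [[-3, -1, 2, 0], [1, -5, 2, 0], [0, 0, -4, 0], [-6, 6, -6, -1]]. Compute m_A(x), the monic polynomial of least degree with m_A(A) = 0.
The characteristic polynomial factors as (x + 1)(x + 4)^3. The minimal polynomial is ∏(x - λ)^{k_λ} where k_λ is the size of the largest Jordan block at λ.

For λ = -4: rank(A + 4I) = 2, and the largest Jordan block has size 2 (the smallest k with rank((A + 4I)^k) = rank((A + 4I)^(k+1))).
For λ = -1: rank(A + I) = 3, and the largest Jordan block has size 1 (the smallest k with rank((A + I)^k) = rank((A + I)^(k+1))).

So m_A(x) = (x + 1)(x + 4)^2.

m_A(x) = (x + 1)(x + 4)^2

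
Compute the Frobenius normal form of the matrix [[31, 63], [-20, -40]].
R = [[0, -20], [1, -9]]

The invariant factors of A (the non-unit diagonal entries of the Smith normal form of xI - A over ℚ[x]) are (x + 4)(x + 5), each dividing the next. The characteristic polynomial is their product, (x + 4)(x + 5).

The rational canonical form is the block-diagonal matrix of companion matrices C(f_i):
R = [[0, -20], [1, -9]].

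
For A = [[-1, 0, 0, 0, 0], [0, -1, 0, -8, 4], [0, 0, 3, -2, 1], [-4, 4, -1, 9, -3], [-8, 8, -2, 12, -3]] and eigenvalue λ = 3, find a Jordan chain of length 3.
We seek v_1 ∈ ker((A - 3I)^3) \ ker((A - 3I)^2), then set v_{i+1} = (A - 3I) v_i.

One such chain is v_1 = [[0, 1, 0, 0, 1]]^T, v_2 = [[0, 0, 1, 1, 2]]^T, v_3 = [[0, 0, 0, -1, -2]]^T. Check: (A - 3I) v_3 = [[0, 0, 0, 0, 0]]^T = 0.

v_1 = [[0, 1, 0, 0, 1]]^T, v_2 = [[0, 0, 1, 1, 2]]^T, v_3 = [[0, 0, 0, -1, -2]]^T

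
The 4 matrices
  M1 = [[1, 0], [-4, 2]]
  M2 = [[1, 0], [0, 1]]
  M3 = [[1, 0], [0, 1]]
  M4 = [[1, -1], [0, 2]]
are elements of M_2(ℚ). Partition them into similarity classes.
Characteristic polynomials: χ_{M1} = (x - 2)(x - 1), χ_{M2} = (x - 1)^2, χ_{M3} = (x - 1)^2, χ_{M4} = (x - 2)(x - 1).

{M1, M4}: invariant factors (x - 2)(x - 1).

{M2, M3}: invariant factors x - 1, x - 1.

Matrices are similar if and only if their invariant-factor lists agree; the partition into similarity classes is {M1, M4}, {M2, M3}.

2 classes: {M1, M4}, {M2, M3}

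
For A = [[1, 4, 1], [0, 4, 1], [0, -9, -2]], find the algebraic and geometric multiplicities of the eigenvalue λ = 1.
The characteristic polynomial is (x - 1)^3, so the factor x - 1 appears with exponent 3: the algebraic multiplicity is 3.

rank(A - I) = 2, so the eigenspace has dimension 3 - 2 = 1: the geometric multiplicity is 1.

Since 1 < 3, A is not diagonalizable.

algebraic multiplicity 3, geometric multiplicity 1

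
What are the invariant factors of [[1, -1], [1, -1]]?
x^2

The Jordan structure of A has elementary divisors x^2. Arranging the block sizes at each eigenvalue in decreasing order and taking row products gives the invariant factors.

Invariant factors (smallest first, each dividing the next): x^2.

Check: the last factor x^2 is the minimal polynomial, and the product x^2 is the characteristic polynomial.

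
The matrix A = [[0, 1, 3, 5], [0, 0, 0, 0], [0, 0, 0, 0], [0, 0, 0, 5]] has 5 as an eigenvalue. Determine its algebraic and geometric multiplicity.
The characteristic polynomial is x^3(x - 5), so the factor x - 5 appears with exponent 1: the algebraic multiplicity is 1.

rank(A - 5I) = 3, so the eigenspace has dimension 4 - 3 = 1: the geometric multiplicity is 1.

algebraic multiplicity 1, geometric multiplicity 1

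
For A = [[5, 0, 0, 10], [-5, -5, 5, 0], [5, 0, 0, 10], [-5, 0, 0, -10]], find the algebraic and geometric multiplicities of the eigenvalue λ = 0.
The characteristic polynomial is x^2(x + 5)^2, so the factor x appears with exponent 2: the algebraic multiplicity is 2.

rank(A) = 2, so the eigenspace has dimension 4 - 2 = 2: the geometric multiplicity is 2.

algebraic multiplicity 2, geometric multiplicity 2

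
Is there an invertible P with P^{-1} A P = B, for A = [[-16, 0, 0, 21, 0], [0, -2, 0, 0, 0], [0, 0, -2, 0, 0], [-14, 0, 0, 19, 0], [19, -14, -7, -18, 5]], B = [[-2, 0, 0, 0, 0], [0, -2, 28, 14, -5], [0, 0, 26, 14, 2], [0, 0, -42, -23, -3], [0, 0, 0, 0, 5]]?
Two matrices over a field are similar if and only if they have the same invariant factors.

Both A and B have characteristic polynomial (x - 5)^2(x + 2)^3 and minimal polynomial (x - 5)^2(x + 2). Computing further, both have invariant factors x + 2, x + 2, (x - 5)^2(x + 2). Hence A and B are similar.

Yes.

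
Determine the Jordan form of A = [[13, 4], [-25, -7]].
The characteristic polynomial is det(xI - A) = (x - 3)^2, so the eigenvalues are 3 (algebraic multiplicity 2).

For λ = 3: rank(A - 3I) = 1, rank((A - 3I)^2) = 0. The eigenspace has dimension 2 - 1 = 1, so there is 1 Jordan block; the rank sequence gives block sizes [2].

Assembling the blocks gives the Jordan form J above.

J = [[3, 1], [0, 3]]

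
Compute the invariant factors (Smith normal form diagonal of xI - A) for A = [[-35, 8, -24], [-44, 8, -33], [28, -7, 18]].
The Jordan structure of A has elementary divisors (x + 3)^2, (x + 3). Arranging the block sizes at each eigenvalue in decreasing order and taking row products gives the invariant factors.

Invariant factors (smallest first, each dividing the next): x + 3, (x + 3)^2.

Check: the last factor (x + 3)^2 is the minimal polynomial, and the product (x + 3)^3 is the characteristic polynomial.

x + 3, (x + 3)^2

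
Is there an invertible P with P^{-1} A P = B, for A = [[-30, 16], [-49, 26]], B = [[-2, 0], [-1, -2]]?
Yes.

Two matrices over a field are similar if and only if they have the same invariant factors.

Both A and B have characteristic polynomial (x + 2)^2 and minimal polynomial (x + 2)^2. Computing further, both have invariant factors (x + 2)^2. Hence A and B are similar.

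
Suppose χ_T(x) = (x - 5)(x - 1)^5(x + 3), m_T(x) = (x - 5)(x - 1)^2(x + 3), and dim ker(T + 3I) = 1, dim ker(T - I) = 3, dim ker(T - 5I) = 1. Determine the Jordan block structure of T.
Jordan blocks: (-3, 1), (1, 2), (1, 2), (1, 1), (5, 1)

λ = -3: algebraic multiplicity 1 (exponent in χ_T), largest block size 1 (exponent in m_T), 1 block (geometric multiplicity). This forces block sizes [1].
λ = 1: algebraic multiplicity 5 (exponent in χ_T), largest block size 2 (exponent in m_T), 3 blocks (geometric multiplicity). These force block sizes [2, 2, 1].
λ = 5: algebraic multiplicity 1 (exponent in χ_T), largest block size 1 (exponent in m_T), 1 block (geometric multiplicity). This forces block sizes [1].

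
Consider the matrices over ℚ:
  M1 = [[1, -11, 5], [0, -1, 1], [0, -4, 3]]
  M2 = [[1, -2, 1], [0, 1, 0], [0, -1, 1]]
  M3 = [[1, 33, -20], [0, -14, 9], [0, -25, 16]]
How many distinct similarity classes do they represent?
1 class: {M1, M2, M3}

Characteristic polynomials: χ_{M1} = (x - 1)^3, χ_{M2} = (x - 1)^3, χ_{M3} = (x - 1)^3.

{M1, M2, M3}: invariant factors (x - 1)^3.

Matrices are similar if and only if their invariant-factor lists agree; the partition into similarity classes is {M1, M2, M3}.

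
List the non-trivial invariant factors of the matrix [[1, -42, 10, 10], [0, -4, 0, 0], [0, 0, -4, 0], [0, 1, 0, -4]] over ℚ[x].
The Jordan structure of A has elementary divisors (x + 4)^2, (x + 4), (x - 1). Arranging the block sizes at each eigenvalue in decreasing order and taking row products gives the invariant factors.

Invariant factors (smallest first, each dividing the next): x + 4, (x - 1)(x + 4)^2.

Check: the last factor (x - 1)(x + 4)^2 is the minimal polynomial, and the product (x - 1)(x + 4)^3 is the characteristic polynomial.

x + 4, (x - 1)(x + 4)^2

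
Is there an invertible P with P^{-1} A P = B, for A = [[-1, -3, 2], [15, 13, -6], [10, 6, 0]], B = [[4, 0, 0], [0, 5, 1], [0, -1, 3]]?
Yes.

Two matrices over a field are similar if and only if they have the same invariant factors.

Both A and B have characteristic polynomial (x - 4)^3 and minimal polynomial (x - 4)^2. Computing further, both have invariant factors x - 4, (x - 4)^2. Hence A and B are similar.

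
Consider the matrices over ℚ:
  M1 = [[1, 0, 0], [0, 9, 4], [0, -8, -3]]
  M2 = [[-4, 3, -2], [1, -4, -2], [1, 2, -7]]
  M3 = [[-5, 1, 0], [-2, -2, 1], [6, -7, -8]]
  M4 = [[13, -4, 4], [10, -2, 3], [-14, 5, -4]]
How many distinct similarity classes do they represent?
Characteristic polynomials: χ_{M1} = (x - 5)(x - 1)^2, χ_{M2} = (x + 5)^3, χ_{M3} = (x + 5)^3, χ_{M4} = (x - 5)(x - 1)^2.

{M1}: invariant factors x - 1, (x - 5)(x - 1).

{M2, M3}: invariant factors (x + 5)^3.

{M4}: invariant factors (x - 5)(x - 1)^2.

Matrices are similar if and only if their invariant-factor lists agree; the partition into similarity classes is {M1}, {M2, M3}, {M4}.

3 classes: {M1}, {M2, M3}, {M4}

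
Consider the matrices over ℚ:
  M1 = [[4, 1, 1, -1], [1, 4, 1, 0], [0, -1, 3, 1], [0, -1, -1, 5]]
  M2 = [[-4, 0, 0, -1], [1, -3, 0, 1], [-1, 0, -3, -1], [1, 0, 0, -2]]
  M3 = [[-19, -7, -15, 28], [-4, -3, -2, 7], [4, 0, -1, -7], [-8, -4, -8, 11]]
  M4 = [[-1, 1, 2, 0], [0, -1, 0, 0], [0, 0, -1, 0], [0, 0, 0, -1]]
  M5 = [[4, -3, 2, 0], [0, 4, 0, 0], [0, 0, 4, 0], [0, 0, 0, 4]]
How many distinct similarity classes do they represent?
Characteristic polynomials: χ_{M1} = (x - 4)^4, χ_{M2} = (x + 3)^4, χ_{M3} = (x + 3)^4, χ_{M4} = (x + 1)^4, χ_{M5} = (x - 4)^4.

{M1}: invariant factors x - 4, (x - 4)^3.

{M2}: invariant factors x + 3, x + 3, (x + 3)^2.

{M3}: invariant factors (x + 3)^2, (x + 3)^2.

{M4}: invariant factors x + 1, x + 1, (x + 1)^2.

{M5}: invariant factors x - 4, x - 4, (x - 4)^2.

Matrices are similar if and only if their invariant-factor lists agree; the partition into similarity classes is {M1}, {M2}, {M3}, {M4}, {M5}.

5 classes: {M1}, {M2}, {M3}, {M4}, {M5}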